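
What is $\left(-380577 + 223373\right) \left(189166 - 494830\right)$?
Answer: $48051603456$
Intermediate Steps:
$\left(-380577 + 223373\right) \left(189166 - 494830\right) = \left(-157204\right) \left(-305664\right) = 48051603456$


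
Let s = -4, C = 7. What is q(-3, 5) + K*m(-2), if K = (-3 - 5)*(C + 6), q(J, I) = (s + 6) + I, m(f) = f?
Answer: 215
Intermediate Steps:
q(J, I) = 2 + I (q(J, I) = (-4 + 6) + I = 2 + I)
K = -104 (K = (-3 - 5)*(7 + 6) = -8*13 = -104)
q(-3, 5) + K*m(-2) = (2 + 5) - 104*(-2) = 7 + 208 = 215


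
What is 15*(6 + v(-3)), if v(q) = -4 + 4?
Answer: 90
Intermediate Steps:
v(q) = 0
15*(6 + v(-3)) = 15*(6 + 0) = 15*6 = 90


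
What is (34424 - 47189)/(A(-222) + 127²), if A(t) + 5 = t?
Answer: -12765/15902 ≈ -0.80273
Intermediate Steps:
A(t) = -5 + t
(34424 - 47189)/(A(-222) + 127²) = (34424 - 47189)/((-5 - 222) + 127²) = -12765/(-227 + 16129) = -12765/15902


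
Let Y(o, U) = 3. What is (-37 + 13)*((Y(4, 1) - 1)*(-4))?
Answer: 192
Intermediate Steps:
(-37 + 13)*((Y(4, 1) - 1)*(-4)) = (-37 + 13)*((3 - 1)*(-4)) = -48*(-4) = -24*(-8) = 192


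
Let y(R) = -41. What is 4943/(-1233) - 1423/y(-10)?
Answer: 1551896/50553 ≈ 30.698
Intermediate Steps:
4943/(-1233) - 1423/y(-10) = 4943/(-1233) - 1423/(-41) = 4943*(-1/1233) - 1423*(-1/41) = -4943/1233 + 1423/41 = 1551896/50553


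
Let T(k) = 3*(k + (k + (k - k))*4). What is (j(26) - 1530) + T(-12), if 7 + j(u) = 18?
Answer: -1699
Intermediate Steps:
j(u) = 11 (j(u) = -7 + 18 = 11)
T(k) = 15*k (T(k) = 3*(k + (k + 0)*4) = 3*(k + k*4) = 3*(k + 4*k) = 3*(5*k) = 15*k)
(j(26) - 1530) + T(-12) = (11 - 1530) + 15*(-12) = -1519 - 180 = -1699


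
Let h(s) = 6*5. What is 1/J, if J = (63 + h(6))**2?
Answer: 1/8649 ≈ 0.00011562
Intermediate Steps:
h(s) = 30
J = 8649 (J = (63 + 30)**2 = 93**2 = 8649)
1/J = 1/8649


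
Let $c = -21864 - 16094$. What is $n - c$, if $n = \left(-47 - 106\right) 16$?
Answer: $35510$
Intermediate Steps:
$n = -2448$ ($n = \left(-153\right) 16 = -2448$)
$c = -37958$ ($c = -21864 - 16094 = -37958$)
$n - c = -2448 - -37958 = -2448 + 37958 = 35510$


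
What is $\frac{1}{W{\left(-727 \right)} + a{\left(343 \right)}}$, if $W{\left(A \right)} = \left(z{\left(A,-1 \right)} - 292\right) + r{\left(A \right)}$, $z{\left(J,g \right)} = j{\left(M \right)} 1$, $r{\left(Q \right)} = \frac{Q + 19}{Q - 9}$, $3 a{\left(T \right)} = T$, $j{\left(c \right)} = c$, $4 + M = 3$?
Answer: $- \frac{552}{98093} \approx -0.0056273$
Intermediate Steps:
$M = -1$ ($M = -4 + 3 = -1$)
$a{\left(T \right)} = \frac{T}{3}$
$r{\left(Q \right)} = \frac{19 + Q}{-9 + Q}$
$z{\left(J,g \right)} = -1$ ($z{\left(J,g \right)} = \left(-1\right) 1 = -1$)
$W{\left(A \right)} = -293 + \frac{19 + A}{-9 + A}$ ($W{\left(A \right)} = \left(-1 - 292\right) + \frac{19 + A}{-9 + A} = -293 + \frac{19 + A}{-9 + A}$)
$\frac{1}{W{\left(-727 \right)} + a{\left(343 \right)}} = \frac{1}{\frac{4 \left(664 - -53071\right)}{-9 - 727} + \frac{1}{3} \cdot 343} = \frac{1}{\frac{4 \left(664 + 53071\right)}{-736} + \frac{343}{3}} = \frac{1}{4 \left(- \frac{1}{736}\right) 53735 + \frac{343}{3}} = \frac{1}{- \frac{53735}{184} + \frac{343}{3}} = \frac{1}{- \frac{98093}{552}} = - \frac{552}{98093}$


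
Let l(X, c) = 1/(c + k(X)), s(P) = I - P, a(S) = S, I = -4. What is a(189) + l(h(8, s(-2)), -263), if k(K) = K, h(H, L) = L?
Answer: 50084/265 ≈ 189.00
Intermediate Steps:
s(P) = -4 - P
l(X, c) = 1/(X + c) (l(X, c) = 1/(c + X) = 1/(X + c))
a(189) + l(h(8, s(-2)), -263) = 189 + 1/((-4 - 1*(-2)) - 263) = 189 + 1/((-4 + 2) - 263) = 189 + 1/(-2 - 263) = 189 + 1/(-265) = 189 - 1/265 = 50084/265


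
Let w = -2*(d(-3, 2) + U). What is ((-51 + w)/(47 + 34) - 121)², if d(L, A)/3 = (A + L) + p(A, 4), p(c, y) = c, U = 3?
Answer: 1201216/81 ≈ 14830.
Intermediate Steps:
d(L, A) = 3*L + 6*A (d(L, A) = 3*((A + L) + A) = 3*(L + 2*A) = 3*L + 6*A)
w = -12 (w = -2*((3*(-3) + 6*2) + 3) = -2*((-9 + 12) + 3) = -2*(3 + 3) = -2*6 = -12)
((-51 + w)/(47 + 34) - 121)² = ((-51 - 12)/(47 + 34) - 121)² = (-63/81 - 121)² = (-63*1/81 - 121)² = (-7/9 - 121)² = (-1096/9)² = 1201216/81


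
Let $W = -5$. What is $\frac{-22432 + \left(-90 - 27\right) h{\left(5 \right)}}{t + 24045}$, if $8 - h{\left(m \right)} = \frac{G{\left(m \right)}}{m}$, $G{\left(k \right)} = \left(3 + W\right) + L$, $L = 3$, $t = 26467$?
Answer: $- \frac{116723}{252560} \approx -0.46216$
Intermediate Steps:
$G{\left(k \right)} = 1$ ($G{\left(k \right)} = \left(3 - 5\right) + 3 = -2 + 3 = 1$)
$h{\left(m \right)} = 8 - \frac{1}{m}$ ($h{\left(m \right)} = 8 - 1 \frac{1}{m} = 8 - \frac{1}{m}$)
$\frac{-22432 + \left(-90 - 27\right) h{\left(5 \right)}}{t + 24045} = \frac{-22432 + \left(-90 - 27\right) \left(8 - \frac{1}{5}\right)}{26467 + 24045} = \frac{-22432 - 117 \left(8 - \frac{1}{5}\right)}{50512} = \left(-22432 - 117 \left(8 - \frac{1}{5}\right)\right) \frac{1}{50512} = \left(-22432 - \frac{4563}{5}\right) \frac{1}{50512} = \left(- \frac{116723}{5}\right) \frac{1}{50512} = - \frac{116723}{252560}$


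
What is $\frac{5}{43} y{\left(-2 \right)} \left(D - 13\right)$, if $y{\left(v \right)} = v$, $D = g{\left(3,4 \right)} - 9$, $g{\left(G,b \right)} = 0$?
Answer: $\frac{220}{43} \approx 5.1163$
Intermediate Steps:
$D = -9$ ($D = 0 - 9 = -9$)
$\frac{5}{43} y{\left(-2 \right)} \left(D - 13\right) = \frac{5}{43} \left(-2\right) \left(-9 - 13\right) = 5 \cdot \frac{1}{43} \left(-2\right) \left(-9 - 13\right) = \frac{5}{43} \left(-2\right) \left(-22\right) = \left(- \frac{10}{43}\right) \left(-22\right) = \frac{220}{43}$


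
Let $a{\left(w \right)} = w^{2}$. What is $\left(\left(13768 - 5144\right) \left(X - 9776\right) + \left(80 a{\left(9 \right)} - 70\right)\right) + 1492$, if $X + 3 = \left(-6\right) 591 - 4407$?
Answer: $-152912866$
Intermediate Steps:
$X = -7956$ ($X = -3 - 7953 = -7956$)
$\left(\left(13768 - 5144\right) \left(X - 9776\right) + \left(80 a{\left(9 \right)} - 70\right)\right) + 1492 = \left(\left(13768 - 5144\right) \left(-7956 - 9776\right) - \left(70 - 80 \cdot 9^{2}\right)\right) + 1492 = \left(8624 \left(-17732\right) + \left(80 \cdot 81 - 70\right)\right) + 1492 = \left(-152920768 + \left(6480 - 70\right)\right) + 1492 = \left(-152920768 + 6410\right) + 1492 = -152914358 + 1492 = -152912866$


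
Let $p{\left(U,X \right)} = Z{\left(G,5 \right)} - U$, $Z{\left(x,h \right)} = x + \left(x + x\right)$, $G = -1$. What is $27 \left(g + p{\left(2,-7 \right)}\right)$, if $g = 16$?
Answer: $297$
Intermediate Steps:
$Z{\left(x,h \right)} = 3 x$ ($Z{\left(x,h \right)} = x + 2 x = 3 x$)
$p{\left(U,X \right)} = -3 - U$ ($p{\left(U,X \right)} = 3 \left(-1\right) - U = -3 - U$)
$27 \left(g + p{\left(2,-7 \right)}\right) = 27 \left(16 - 5\right) = 27 \cdot 11 = 297$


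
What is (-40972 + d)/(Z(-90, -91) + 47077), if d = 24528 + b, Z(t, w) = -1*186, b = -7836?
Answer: -24280/46891 ≈ -0.51780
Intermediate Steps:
Z(t, w) = -186
d = 16692 (d = 24528 - 7836 = 16692)
(-40972 + d)/(Z(-90, -91) + 47077) = (-40972 + 16692)/(-186 + 47077) = -24280/46891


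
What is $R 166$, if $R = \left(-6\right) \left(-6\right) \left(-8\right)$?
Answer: $-47808$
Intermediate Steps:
$R = -288$ ($R = 36 \left(-8\right) = -288$)
$R 166 = \left(-288\right) 166 = -47808$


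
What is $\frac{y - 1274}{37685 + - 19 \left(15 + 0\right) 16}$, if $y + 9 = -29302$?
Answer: $- \frac{6117}{6625} \approx -0.92332$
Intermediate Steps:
$y = -29311$ ($y = -9 - 29302 = -29311$)
$\frac{y - 1274}{37685 + - 19 \left(15 + 0\right) 16} = \frac{-29311 - 1274}{37685 + - 19 \left(15 + 0\right) 16} = - \frac{30585}{37685 + \left(-19\right) 15 \cdot 16} = - \frac{30585}{37685 - 4560} = - \frac{30585}{33125} = \left(-30585\right) \frac{1}{33125} = - \frac{6117}{6625}$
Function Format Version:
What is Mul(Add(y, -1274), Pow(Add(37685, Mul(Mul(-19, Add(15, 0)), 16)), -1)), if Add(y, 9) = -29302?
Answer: Rational(-6117, 6625) ≈ -0.92332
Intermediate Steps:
y = -29311 (y = Add(-9, -29302) = -29311)
Mul(Add(y, -1274), Pow(Add(37685, Mul(Mul(-19, Add(15, 0)), 16)), -1)) = Mul(Add(-29311, -1274), Pow(Add(37685, Mul(Mul(-19, Add(15, 0)), 16)), -1)) = Mul(-30585, Pow(Add(37685, Mul(Mul(-19, 15), 16)), -1)) = Mul(-30585, Pow(Add(37685, Mul(-285, 16)), -1)) = Mul(-30585, Pow(Add(37685, -4560), -1)) = Mul(-30585, Pow(33125, -1)) = Mul(-30585, Rational(1, 33125)) = Rational(-6117, 6625)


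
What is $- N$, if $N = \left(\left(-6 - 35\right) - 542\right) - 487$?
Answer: $1070$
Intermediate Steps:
$N = -1070$ ($N = \left(\left(-6 - 35\right) - 542\right) - 487 = \left(-41 - 542\right) - 487 = -583 - 487 = -1070$)
$- N = \left(-1\right) \left(-1070\right) = 1070$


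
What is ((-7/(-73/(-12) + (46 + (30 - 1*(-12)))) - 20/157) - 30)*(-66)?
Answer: 353321628/177253 ≈ 1993.3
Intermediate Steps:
((-7/(-73/(-12) + (46 + (30 - 1*(-12)))) - 20/157) - 30)*(-66) = ((-7/(-73*(-1/12) + (46 + (30 + 12))) - 20*1/157) - 30)*(-66) = ((-7/(73/12 + (46 + 42)) - 20/157) - 30)*(-66) = ((-7/(73/12 + 88) - 20/157) - 30)*(-66) = ((-7/1129/12 - 20/157) - 30)*(-66) = ((-7*12/1129 - 20/157) - 30)*(-66) = ((-84/1129 - 20/157) - 30)*(-66) = (-35768/177253 - 30)*(-66) = -5353358/177253*(-66) = 353321628/177253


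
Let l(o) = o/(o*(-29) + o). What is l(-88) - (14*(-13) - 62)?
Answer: 6831/28 ≈ 243.96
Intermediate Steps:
l(o) = -1/28 (l(o) = o/(-29*o + o) = o/((-28*o)) = (-1/(28*o))*o = -1/28)
l(-88) - (14*(-13) - 62) = -1/28 - (14*(-13) - 62) = -1/28 - (-182 - 62) = -1/28 - 1*(-244) = -1/28 + 244 = 6831/28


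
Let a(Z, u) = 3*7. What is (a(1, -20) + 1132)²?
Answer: 1329409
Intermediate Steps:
a(Z, u) = 21
(a(1, -20) + 1132)² = (21 + 1132)² = 1153² = 1329409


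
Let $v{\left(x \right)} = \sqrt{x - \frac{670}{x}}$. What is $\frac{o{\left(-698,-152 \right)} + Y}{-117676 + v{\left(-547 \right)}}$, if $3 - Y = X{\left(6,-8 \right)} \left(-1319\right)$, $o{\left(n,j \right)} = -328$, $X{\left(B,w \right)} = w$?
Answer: $\frac{700139133044}{7574659912411} + \frac{32631 i \sqrt{18144537}}{7574659912411} \approx 0.092432 + 1.835 \cdot 10^{-5} i$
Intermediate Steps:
$Y = -10549$ ($Y = 3 - \left(-8\right) \left(-1319\right) = 3 - 10552 = -10549$)
$\frac{o{\left(-698,-152 \right)} + Y}{-117676 + v{\left(-547 \right)}} = \frac{-328 - 10549}{-117676 + \sqrt{-547 - \frac{670}{-547}}} = - \frac{10877}{-117676 + \sqrt{-547 - - \frac{670}{547}}} = - \frac{10877}{-117676 + \sqrt{-547 + \frac{670}{547}}} = - \frac{10877}{-117676 + \sqrt{- \frac{298539}{547}}} = - \frac{10877}{-117676 + \frac{3 i \sqrt{18144537}}{547}}$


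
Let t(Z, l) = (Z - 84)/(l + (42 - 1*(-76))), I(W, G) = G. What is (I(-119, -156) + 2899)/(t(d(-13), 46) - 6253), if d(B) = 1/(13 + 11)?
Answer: -830496/1893371 ≈ -0.43863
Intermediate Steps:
d(B) = 1/24
t(Z, l) = (-84 + Z)/(118 + l) (t(Z, l) = (-84 + Z)/(l + (42 + 76)) = (-84 + Z)/(l + 118) = (-84 + Z)/(118 + l))
(I(-119, -156) + 2899)/(t(d(-13), 46) - 6253) = (-156 + 2899)/((-84 + 1/24)/(118 + 46) - 6253) = 2743/(-2015/24/164 - 6253) = 2743/((1/164)*(-2015/24) - 6253) = 2743/(-2015/3936 - 6253) = 2743/(-24613823/3936) = 2743*(-3936/24613823) = -830496/1893371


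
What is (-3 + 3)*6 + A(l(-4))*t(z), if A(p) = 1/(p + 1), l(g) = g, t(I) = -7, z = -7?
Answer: 7/3 ≈ 2.3333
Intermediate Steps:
A(p) = 1/(1 + p)
(-3 + 3)*6 + A(l(-4))*t(z) = (-3 + 3)*6 - 7/(1 - 4) = 0*6 - 7/(-3) = 0 - ⅓*(-7) = 0 + 7/3 = 7/3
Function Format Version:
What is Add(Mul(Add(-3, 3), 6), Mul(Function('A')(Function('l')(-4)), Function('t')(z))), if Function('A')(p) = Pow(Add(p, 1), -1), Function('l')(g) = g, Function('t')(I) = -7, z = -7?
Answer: Rational(7, 3) ≈ 2.3333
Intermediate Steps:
Function('A')(p) = Pow(Add(1, p), -1)
Add(Mul(Add(-3, 3), 6), Mul(Function('A')(Function('l')(-4)), Function('t')(z))) = Add(Mul(Add(-3, 3), 6), Mul(Pow(Add(1, -4), -1), -7)) = Add(Mul(0, 6), Mul(Pow(-3, -1), -7)) = Add(0, Mul(Rational(-1, 3), -7)) = Add(0, Rational(7, 3)) = Rational(7, 3)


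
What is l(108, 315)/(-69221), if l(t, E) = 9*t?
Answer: -972/69221 ≈ -0.014042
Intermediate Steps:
l(108, 315)/(-69221) = (9*108)/(-69221) = 972*(-1/69221) = -972/69221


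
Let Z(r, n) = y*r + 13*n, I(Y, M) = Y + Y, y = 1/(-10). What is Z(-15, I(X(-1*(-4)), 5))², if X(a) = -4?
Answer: 42025/4 ≈ 10506.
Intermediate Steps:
y = -⅒ ≈ -0.10000
I(Y, M) = 2*Y
Z(r, n) = 13*n - r/10 (Z(r, n) = -r/10 + 13*n = 13*n - r/10)
Z(-15, I(X(-1*(-4)), 5))² = (13*(2*(-4)) - ⅒*(-15))² = (13*(-8) + 3/2)² = (-104 + 3/2)² = (-205/2)² = 42025/4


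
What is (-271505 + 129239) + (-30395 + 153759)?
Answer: -18902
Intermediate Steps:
(-271505 + 129239) + (-30395 + 153759) = -142266 + 123364 = -18902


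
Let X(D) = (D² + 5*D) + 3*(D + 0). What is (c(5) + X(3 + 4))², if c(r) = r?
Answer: 12100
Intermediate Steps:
X(D) = D² + 8*D (X(D) = (D² + 5*D) + 3*D = D² + 8*D)
(c(5) + X(3 + 4))² = (5 + (3 + 4)*(8 + (3 + 4)))² = (5 + 7*(8 + 7))² = (5 + 7*15)² = (5 + 105)² = 110² = 12100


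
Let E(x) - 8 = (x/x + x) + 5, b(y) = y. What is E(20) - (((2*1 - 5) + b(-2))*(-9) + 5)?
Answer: -16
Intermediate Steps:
E(x) = 14 + x (E(x) = 8 + ((x/x + x) + 5) = 8 + ((1 + x) + 5) = 8 + (6 + x) = 14 + x)
E(20) - (((2*1 - 5) + b(-2))*(-9) + 5) = (14 + 20) - (((2*1 - 5) - 2)*(-9) + 5) = 34 - (((2 - 5) - 2)*(-9) + 5) = 34 - ((-3 - 2)*(-9) + 5) = 34 - (-5*(-9) + 5) = 34 - (45 + 5) = 34 - 1*50 = 34 - 50 = -16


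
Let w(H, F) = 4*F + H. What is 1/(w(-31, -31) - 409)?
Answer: -1/564 ≈ -0.0017731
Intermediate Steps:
w(H, F) = H + 4*F
1/(w(-31, -31) - 409) = 1/((-31 + 4*(-31)) - 409) = 1/((-31 - 124) - 409) = 1/(-155 - 409) = 1/(-564) = -1/564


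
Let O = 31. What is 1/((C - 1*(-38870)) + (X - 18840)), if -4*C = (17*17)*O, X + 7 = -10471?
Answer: 4/29249 ≈ 0.00013676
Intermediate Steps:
X = -10478 (X = -7 - 10471 = -10478)
C = -8959/4 (C = -17*17*31/4 = -289*31/4 = -¼*8959 = -8959/4 ≈ -2239.8)
1/((C - 1*(-38870)) + (X - 18840)) = 1/((-8959/4 - 1*(-38870)) + (-10478 - 18840)) = 1/((-8959/4 + 38870) - 29318) = 1/(146521/4 - 29318) = 1/(29249/4) = 4/29249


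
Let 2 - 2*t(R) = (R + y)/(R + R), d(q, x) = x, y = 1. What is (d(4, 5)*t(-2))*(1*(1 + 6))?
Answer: 245/8 ≈ 30.625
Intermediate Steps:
t(R) = 1 - (1 + R)/(4*R) (t(R) = 1 - (R + 1)/(2*(R + R)) = 1 - (1 + R)/(2*(2*R)) = 1 - (1 + R)*1/(2*R)/2 = 1 - (1 + R)/(4*R))
(d(4, 5)*t(-2))*(1*(1 + 6)) = (5*((¼)*(-1 + 3*(-2))/(-2)))*(1*(1 + 6)) = (5*((¼)*(-½)*(-1 - 6)))*(1*7) = (5*((¼)*(-½)*(-7)))*7 = (5*(7/8))*7 = (35/8)*7 = 245/8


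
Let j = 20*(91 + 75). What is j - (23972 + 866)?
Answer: -21518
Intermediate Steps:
j = 3320 (j = 20*166 = 3320)
j - (23972 + 866) = 3320 - (23972 + 866) = 3320 - 1*24838 = 3320 - 24838 = -21518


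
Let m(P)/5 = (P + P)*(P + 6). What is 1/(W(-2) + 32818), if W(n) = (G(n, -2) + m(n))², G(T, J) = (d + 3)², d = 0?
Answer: 1/37859 ≈ 2.6414e-5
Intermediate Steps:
G(T, J) = 9 (G(T, J) = (0 + 3)² = 3² = 9)
m(P) = 10*P*(6 + P) (m(P) = 5*((P + P)*(P + 6)) = 5*((2*P)*(6 + P)) = 5*(2*P*(6 + P)) = 10*P*(6 + P))
W(n) = (9 + 10*n*(6 + n))²
1/(W(-2) + 32818) = 1/((9 + 10*(-2)*(6 - 2))² + 32818) = 1/((9 + 10*(-2)*4)² + 32818) = 1/((9 - 80)² + 32818) = 1/((-71)² + 32818) = 1/(5041 + 32818) = 1/37859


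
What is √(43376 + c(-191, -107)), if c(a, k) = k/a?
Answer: 9*√19536053/191 ≈ 208.27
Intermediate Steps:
√(43376 + c(-191, -107)) = √(43376 - 107/(-191)) = √(43376 - 107*(-1/191)) = √(43376 + 107/191) = √(8284923/191) = 9*√19536053/191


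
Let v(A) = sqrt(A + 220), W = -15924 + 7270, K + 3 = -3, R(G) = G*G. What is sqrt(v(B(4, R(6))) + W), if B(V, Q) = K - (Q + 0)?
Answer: sqrt(-8654 + sqrt(178)) ≈ 92.955*I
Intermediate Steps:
R(G) = G**2
K = -6 (K = -3 - 3 = -6)
B(V, Q) = -6 - Q (B(V, Q) = -6 - (Q + 0) = -6 - Q)
W = -8654
v(A) = sqrt(220 + A)
sqrt(v(B(4, R(6))) + W) = sqrt(sqrt(220 + (-6 - 1*6**2)) - 8654) = sqrt(sqrt(220 + (-6 - 1*36)) - 8654) = sqrt(sqrt(220 + (-6 - 36)) - 8654) = sqrt(sqrt(220 - 42) - 8654) = sqrt(sqrt(178) - 8654) = sqrt(-8654 + sqrt(178))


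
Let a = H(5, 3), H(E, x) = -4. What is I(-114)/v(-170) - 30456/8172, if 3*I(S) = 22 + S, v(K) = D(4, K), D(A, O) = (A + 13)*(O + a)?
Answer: -3743260/1007199 ≈ -3.7165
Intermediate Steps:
a = -4
D(A, O) = (-4 + O)*(13 + A) (D(A, O) = (A + 13)*(O - 4) = (13 + A)*(-4 + O) = (-4 + O)*(13 + A))
v(K) = -68 + 17*K (v(K) = -52 - 4*4 + 13*K + 4*K = -52 - 16 + 13*K + 4*K = -68 + 17*K)
I(S) = 22/3 + S/3 (I(S) = (22 + S)/3 = 22/3 + S/3)
I(-114)/v(-170) - 30456/8172 = (22/3 + (⅓)*(-114))/(-68 + 17*(-170)) - 30456/8172 = (22/3 - 38)/(-68 - 2890) - 30456*1/8172 = -92/3/(-2958) - 846/227 = -92/3*(-1/2958) - 846/227 = 46/4437 - 846/227 = -3743260/1007199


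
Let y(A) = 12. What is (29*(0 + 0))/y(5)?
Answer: 0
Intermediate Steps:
(29*(0 + 0))/y(5) = (29*(0 + 0))/12 = (29*0)*(1/12) = 0*(1/12) = 0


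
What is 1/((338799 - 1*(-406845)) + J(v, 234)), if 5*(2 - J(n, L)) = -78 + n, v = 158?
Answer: 1/745630 ≈ 1.3411e-6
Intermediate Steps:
J(n, L) = 88/5 - n/5 (J(n, L) = 2 - (-78 + n)/5 = 2 + (78/5 - n/5) = 88/5 - n/5)
1/((338799 - 1*(-406845)) + J(v, 234)) = 1/((338799 - 1*(-406845)) + (88/5 - ⅕*158)) = 1/((338799 + 406845) + (88/5 - 158/5)) = 1/(745644 - 14) = 1/745630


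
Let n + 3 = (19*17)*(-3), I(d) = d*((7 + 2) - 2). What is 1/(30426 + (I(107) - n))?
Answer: 1/32147 ≈ 3.1107e-5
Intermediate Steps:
I(d) = 7*d (I(d) = d*(9 - 2) = d*7 = 7*d)
n = -972 (n = -3 + (19*17)*(-3) = -3 + 323*(-3) = -3 - 969 = -972)
1/(30426 + (I(107) - n)) = 1/(30426 + (7*107 - 1*(-972))) = 1/(30426 + (749 + 972)) = 1/(30426 + 1721) = 1/32147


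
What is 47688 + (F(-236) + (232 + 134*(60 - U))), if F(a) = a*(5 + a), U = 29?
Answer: 106590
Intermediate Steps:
47688 + (F(-236) + (232 + 134*(60 - U))) = 47688 + (-236*(5 - 236) + (232 + 134*(60 - 1*29))) = 47688 + (-236*(-231) + (232 + 134*(60 - 29))) = 47688 + (54516 + (232 + 134*31)) = 47688 + (54516 + (232 + 4154)) = 47688 + (54516 + 4386) = 47688 + 58902 = 106590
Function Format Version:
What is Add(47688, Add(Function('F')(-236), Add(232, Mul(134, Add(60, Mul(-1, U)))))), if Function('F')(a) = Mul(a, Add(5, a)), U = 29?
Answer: 106590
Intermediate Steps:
Add(47688, Add(Function('F')(-236), Add(232, Mul(134, Add(60, Mul(-1, U)))))) = Add(47688, Add(Mul(-236, Add(5, -236)), Add(232, Mul(134, Add(60, Mul(-1, 29)))))) = Add(47688, Add(Mul(-236, -231), Add(232, Mul(134, Add(60, -29))))) = Add(47688, Add(54516, Add(232, Mul(134, 31)))) = Add(47688, Add(54516, Add(232, 4154))) = Add(47688, Add(54516, 4386)) = Add(47688, 58902) = 106590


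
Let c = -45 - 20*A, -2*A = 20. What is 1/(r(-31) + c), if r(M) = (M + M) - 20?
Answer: 1/73 ≈ 0.013699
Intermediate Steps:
A = -10 (A = -½*20 = -10)
r(M) = -20 + 2*M (r(M) = 2*M - 20 = -20 + 2*M)
c = 155 (c = -45 - 20*(-10) = -45 + 200 = 155)
1/(r(-31) + c) = 1/((-20 + 2*(-31)) + 155) = 1/((-20 - 62) + 155) = 1/(-82 + 155) = 1/73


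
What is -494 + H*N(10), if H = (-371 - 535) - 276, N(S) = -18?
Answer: 20782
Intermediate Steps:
H = -1182 (H = -906 - 276 = -1182)
-494 + H*N(10) = -494 - 1182*(-18) = -494 + 21276 = 20782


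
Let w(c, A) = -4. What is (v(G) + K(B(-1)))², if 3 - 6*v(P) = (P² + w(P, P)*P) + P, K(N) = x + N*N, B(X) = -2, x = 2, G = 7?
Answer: 121/36 ≈ 3.3611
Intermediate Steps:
K(N) = 2 + N² (K(N) = 2 + N*N = 2 + N²)
v(P) = ½ + P/2 - P²/6 (v(P) = ½ - ((P² - 4*P) + P)/6 = ½ - (P² - 3*P)/6 = ½ + (P/2 - P²/6) = ½ + P/2 - P²/6)
(v(G) + K(B(-1)))² = ((½ + (½)*7 - ⅙*7²) + (2 + (-2)²))² = ((½ + 7/2 - ⅙*49) + (2 + 4))² = ((½ + 7/2 - 49/6) + 6)² = (-25/6 + 6)² = (11/6)² = 121/36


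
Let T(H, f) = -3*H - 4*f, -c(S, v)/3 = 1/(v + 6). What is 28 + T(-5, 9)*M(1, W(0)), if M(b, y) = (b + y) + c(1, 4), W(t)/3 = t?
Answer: 133/10 ≈ 13.300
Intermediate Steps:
c(S, v) = -3/(6 + v) (c(S, v) = -3/(v + 6) = -3/(6 + v))
W(t) = 3*t
T(H, f) = -4*f - 3*H
M(b, y) = -3/10 + b + y (M(b, y) = (b + y) - 3/(6 + 4) = (b + y) - 3/10 = -3/10 + b + y)
28 + T(-5, 9)*M(1, W(0)) = 28 + (-4*9 - 3*(-5))*(-3/10 + 1 + 3*0) = 28 + (-36 + 15)*(-3/10 + 1 + 0) = 28 - 21*7/10 = 28 - 147/10 = 133/10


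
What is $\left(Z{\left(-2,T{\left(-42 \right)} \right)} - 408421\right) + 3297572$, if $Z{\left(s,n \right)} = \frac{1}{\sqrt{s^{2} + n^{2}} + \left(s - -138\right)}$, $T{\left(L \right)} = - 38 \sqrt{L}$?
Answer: $\frac{57161852569}{19785} - \frac{i \sqrt{15161}}{39570} \approx 2.8892 \cdot 10^{6} - 0.0031117 i$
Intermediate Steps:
$Z{\left(s,n \right)} = \frac{1}{138 + s + \sqrt{n^{2} + s^{2}}}$ ($Z{\left(s,n \right)} = \frac{1}{\sqrt{n^{2} + s^{2}} + \left(s + 138\right)} = \frac{1}{\sqrt{n^{2} + s^{2}} + \left(138 + s\right)} = \frac{1}{138 + s + \sqrt{n^{2} + s^{2}}}$)
$\left(Z{\left(-2,T{\left(-42 \right)} \right)} - 408421\right) + 3297572 = \left(\frac{1}{138 - 2 + \sqrt{\left(- 38 \sqrt{-42}\right)^{2} + \left(-2\right)^{2}}} - 408421\right) + 3297572 = \left(\frac{1}{138 - 2 + \sqrt{\left(- 38 i \sqrt{42}\right)^{2} + 4}} - 408421\right) + 3297572 = \left(\frac{1}{138 - 2 + \sqrt{-60648 + 4}} - 408421\right) + 3297572 = \left(\frac{1}{138 - 2 + \sqrt{-60644}} - 408421\right) + 3297572 = \left(\frac{1}{138 - 2 + 2 i \sqrt{15161}} - 408421\right) + 3297572 = \left(\frac{1}{136 + 2 i \sqrt{15161}} - 408421\right) + 3297572 = \left(-408421 + \frac{1}{136 + 2 i \sqrt{15161}}\right) + 3297572 = 2889151 + \frac{1}{136 + 2 i \sqrt{15161}}$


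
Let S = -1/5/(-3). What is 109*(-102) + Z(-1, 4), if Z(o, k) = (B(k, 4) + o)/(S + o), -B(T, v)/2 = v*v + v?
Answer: -155037/14 ≈ -11074.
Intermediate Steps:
B(T, v) = -2*v - 2*v² (B(T, v) = -2*(v*v + v) = -2*(v² + v) = -2*(v + v²) = -2*v - 2*v²)
S = 1/15 (S = -1*⅕*(-⅓) = -⅕*(-⅓) = 1/15 ≈ 0.066667)
Z(o, k) = (-40 + o)/(1/15 + o) (Z(o, k) = (-2*4*(1 + 4) + o)/(1/15 + o) = (-2*4*5 + o)/(1/15 + o) = (-40 + o)/(1/15 + o))
109*(-102) + Z(-1, 4) = 109*(-102) + 15*(-40 - 1)/(1 + 15*(-1)) = -11118 + 15*(-41)/(1 - 15) = -11118 + 15*(-41)/(-14) = -11118 + 15*(-1/14)*(-41) = -11118 + 615/14 = -155037/14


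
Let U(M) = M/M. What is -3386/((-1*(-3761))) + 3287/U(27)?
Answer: 12359021/3761 ≈ 3286.1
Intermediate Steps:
U(M) = 1
-3386/((-1*(-3761))) + 3287/U(27) = -3386/((-1*(-3761))) + 3287/1 = -3386/3761 + 3287*1 = -3386*1/3761 + 3287 = -3386/3761 + 3287 = 12359021/3761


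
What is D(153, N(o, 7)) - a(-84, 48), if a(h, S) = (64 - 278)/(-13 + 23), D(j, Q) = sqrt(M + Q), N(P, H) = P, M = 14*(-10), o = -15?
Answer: 107/5 + I*sqrt(155) ≈ 21.4 + 12.45*I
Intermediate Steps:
M = -140
D(j, Q) = sqrt(-140 + Q)
a(h, S) = -107/5 (a(h, S) = -214/10 = -214*1/10 = -107/5)
D(153, N(o, 7)) - a(-84, 48) = sqrt(-140 - 15) - 1*(-107/5) = sqrt(-155) + 107/5 = I*sqrt(155) + 107/5 = 107/5 + I*sqrt(155)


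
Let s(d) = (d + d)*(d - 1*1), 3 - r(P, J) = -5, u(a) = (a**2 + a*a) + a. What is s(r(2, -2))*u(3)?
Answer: 2352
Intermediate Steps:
u(a) = a + 2*a**2 (u(a) = (a**2 + a**2) + a = 2*a**2 + a = a + 2*a**2)
r(P, J) = 8 (r(P, J) = 3 - 1*(-5) = 3 + 5 = 8)
s(d) = 2*d*(-1 + d) (s(d) = (2*d)*(d - 1) = (2*d)*(-1 + d) = 2*d*(-1 + d))
s(r(2, -2))*u(3) = (2*8*(-1 + 8))*(3*(1 + 2*3)) = (2*8*7)*(3*(1 + 6)) = 112*(3*7) = 112*21 = 2352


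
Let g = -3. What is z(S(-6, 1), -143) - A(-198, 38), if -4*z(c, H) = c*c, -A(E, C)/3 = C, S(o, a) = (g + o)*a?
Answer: 375/4 ≈ 93.750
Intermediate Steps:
S(o, a) = a*(-3 + o) (S(o, a) = (-3 + o)*a = a*(-3 + o))
A(E, C) = -3*C
z(c, H) = -c²/4 (z(c, H) = -c*c/4 = -c²/4)
z(S(-6, 1), -143) - A(-198, 38) = -(-3 - 6)²/4 - (-3)*38 = -(1*(-9))²/4 - 1*(-114) = -¼*(-9)² + 114 = -¼*81 + 114 = -81/4 + 114 = 375/4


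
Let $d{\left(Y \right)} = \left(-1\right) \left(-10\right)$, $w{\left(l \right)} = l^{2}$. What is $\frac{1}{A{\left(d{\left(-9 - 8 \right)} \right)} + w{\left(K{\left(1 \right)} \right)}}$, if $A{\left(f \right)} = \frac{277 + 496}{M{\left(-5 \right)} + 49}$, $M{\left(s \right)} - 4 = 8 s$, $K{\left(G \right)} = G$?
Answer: $\frac{13}{786} \approx 0.016539$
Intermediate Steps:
$M{\left(s \right)} = 4 + 8 s$
$d{\left(Y \right)} = 10$
$A{\left(f \right)} = \frac{773}{13}$ ($A{\left(f \right)} = \frac{277 + 496}{\left(4 + 8 \left(-5\right)\right) + 49} = \frac{773}{\left(4 - 40\right) + 49} = \frac{773}{-36 + 49} = \frac{773}{13}$)
$\frac{1}{A{\left(d{\left(-9 - 8 \right)} \right)} + w{\left(K{\left(1 \right)} \right)}} = \frac{1}{\frac{773}{13} + 1^{2}} = \frac{1}{\frac{773}{13} + 1} = \frac{1}{\frac{786}{13}} = \frac{13}{786}$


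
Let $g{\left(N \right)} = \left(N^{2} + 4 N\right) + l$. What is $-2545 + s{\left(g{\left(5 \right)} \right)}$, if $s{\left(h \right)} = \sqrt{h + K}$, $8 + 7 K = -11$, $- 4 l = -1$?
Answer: $-2545 + \frac{\sqrt{8337}}{14} \approx -2538.5$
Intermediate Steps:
$l = \frac{1}{4}$ ($l = \left(- \frac{1}{4}\right) \left(-1\right) = \frac{1}{4} \approx 0.25$)
$K = - \frac{19}{7}$ ($K = - \frac{8}{7} + \frac{1}{7} \left(-11\right) = - \frac{8}{7} - \frac{11}{7} = - \frac{19}{7} \approx -2.7143$)
$g{\left(N \right)} = \frac{1}{4} + N^{2} + 4 N$ ($g{\left(N \right)} = \left(N^{2} + 4 N\right) + \frac{1}{4} = \frac{1}{4} + N^{2} + 4 N$)
$s{\left(h \right)} = \sqrt{- \frac{19}{7} + h}$ ($s{\left(h \right)} = \sqrt{h - \frac{19}{7}} = \sqrt{- \frac{19}{7} + h}$)
$-2545 + s{\left(g{\left(5 \right)} \right)} = -2545 + \frac{\sqrt{-133 + 49 \left(\frac{1}{4} + 5^{2} + 4 \cdot 5\right)}}{7} = -2545 + \frac{\sqrt{-133 + 49 \left(\frac{1}{4} + 25 + 20\right)}}{7} = -2545 + \frac{\sqrt{-133 + 49 \cdot \frac{181}{4}}}{7} = -2545 + \frac{\sqrt{-133 + \frac{8869}{4}}}{7} = -2545 + \frac{\sqrt{\frac{8337}{4}}}{7} = -2545 + \frac{\frac{1}{2} \sqrt{8337}}{7} = -2545 + \frac{\sqrt{8337}}{14}$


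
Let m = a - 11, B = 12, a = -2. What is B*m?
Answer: -156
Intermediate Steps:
m = -13 (m = -2 - 11 = -13)
B*m = 12*(-13) = -156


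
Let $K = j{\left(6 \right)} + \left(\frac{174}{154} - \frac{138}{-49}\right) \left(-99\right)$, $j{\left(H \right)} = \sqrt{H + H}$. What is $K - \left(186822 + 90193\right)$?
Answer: $- \frac{13592878}{49} + 2 \sqrt{3} \approx -2.774 \cdot 10^{5}$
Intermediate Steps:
$j{\left(H \right)} = \sqrt{2} \sqrt{H}$ ($j{\left(H \right)} = \sqrt{2 H} = \sqrt{2} \sqrt{H}$)
$K = - \frac{19143}{49} + 2 \sqrt{3}$ ($K = \sqrt{2} \sqrt{6} + \left(\frac{174}{154} - \frac{138}{-49}\right) \left(-99\right) = 2 \sqrt{3} + \left(174 \cdot \frac{1}{154} - - \frac{138}{49}\right) \left(-99\right) = 2 \sqrt{3} + \left(\frac{87}{77} + \frac{138}{49}\right) \left(-99\right) = 2 \sqrt{3} + \frac{2127}{539} \left(-99\right) = 2 \sqrt{3} - \frac{19143}{49} = - \frac{19143}{49} + 2 \sqrt{3} \approx -387.21$)
$K - \left(186822 + 90193\right) = \left(- \frac{19143}{49} + 2 \sqrt{3}\right) - \left(186822 + 90193\right) = \left(- \frac{19143}{49} + 2 \sqrt{3}\right) - 277015 = - \frac{13592878}{49} + 2 \sqrt{3}$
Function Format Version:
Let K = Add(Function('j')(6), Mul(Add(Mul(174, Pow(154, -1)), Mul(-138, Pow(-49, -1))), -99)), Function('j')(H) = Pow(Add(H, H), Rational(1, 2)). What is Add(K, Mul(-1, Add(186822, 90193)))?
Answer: Add(Rational(-13592878, 49), Mul(2, Pow(3, Rational(1, 2)))) ≈ -2.7740e+5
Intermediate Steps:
Function('j')(H) = Mul(Pow(2, Rational(1, 2)), Pow(H, Rational(1, 2))) (Function('j')(H) = Pow(Mul(2, H), Rational(1, 2)) = Mul(Pow(2, Rational(1, 2)), Pow(H, Rational(1, 2))))
K = Add(Rational(-19143, 49), Mul(2, Pow(3, Rational(1, 2)))) (K = Add(Mul(Pow(2, Rational(1, 2)), Pow(6, Rational(1, 2))), Mul(Add(Mul(174, Pow(154, -1)), Mul(-138, Pow(-49, -1))), -99)) = Add(Mul(2, Pow(3, Rational(1, 2))), Mul(Add(Mul(174, Rational(1, 154)), Mul(-138, Rational(-1, 49))), -99)) = Add(Mul(2, Pow(3, Rational(1, 2))), Mul(Add(Rational(87, 77), Rational(138, 49)), -99)) = Add(Mul(2, Pow(3, Rational(1, 2))), Mul(Rational(2127, 539), -99)) = Add(Mul(2, Pow(3, Rational(1, 2))), Rational(-19143, 49)) = Add(Rational(-19143, 49), Mul(2, Pow(3, Rational(1, 2)))) ≈ -387.21)
Add(K, Mul(-1, Add(186822, 90193))) = Add(Add(Rational(-19143, 49), Mul(2, Pow(3, Rational(1, 2)))), Mul(-1, Add(186822, 90193))) = Add(Add(Rational(-19143, 49), Mul(2, Pow(3, Rational(1, 2)))), Mul(-1, 277015)) = Add(Add(Rational(-19143, 49), Mul(2, Pow(3, Rational(1, 2)))), -277015) = Add(Rational(-13592878, 49), Mul(2, Pow(3, Rational(1, 2))))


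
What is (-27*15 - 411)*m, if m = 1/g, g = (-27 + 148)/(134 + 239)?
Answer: -304368/121 ≈ -2515.4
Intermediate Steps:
g = 121/373 ≈ 0.32440
m = 373/121 (m = 1/(121/373) = 373/121 ≈ 3.0826)
(-27*15 - 411)*m = (-27*15 - 411)*(373/121) = (-405 - 411)*(373/121) = -816*373/121 = -304368/121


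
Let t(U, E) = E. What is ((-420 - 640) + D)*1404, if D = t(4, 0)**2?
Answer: -1488240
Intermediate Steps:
D = 0 (D = 0**2 = 0)
((-420 - 640) + D)*1404 = ((-420 - 640) + 0)*1404 = (-1060 + 0)*1404 = -1060*1404 = -1488240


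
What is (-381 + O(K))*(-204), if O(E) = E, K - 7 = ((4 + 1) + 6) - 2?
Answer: 74460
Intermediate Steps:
K = 16 (K = 7 + (((4 + 1) + 6) - 2) = 7 + ((5 + 6) - 2) = 7 + (11 - 2) = 7 + 9 = 16)
(-381 + O(K))*(-204) = (-381 + 16)*(-204) = -365*(-204) = 74460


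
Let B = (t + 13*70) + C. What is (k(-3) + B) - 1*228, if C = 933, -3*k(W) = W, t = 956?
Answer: 2572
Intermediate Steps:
k(W) = -W/3
B = 2799 (B = (956 + 13*70) + 933 = (956 + 910) + 933 = 1866 + 933 = 2799)
(k(-3) + B) - 1*228 = (-⅓*(-3) + 2799) - 1*228 = (1 + 2799) - 228 = 2800 - 228 = 2572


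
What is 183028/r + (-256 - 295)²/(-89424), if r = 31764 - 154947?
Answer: -5973953095/1223946288 ≈ -4.8809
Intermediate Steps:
r = -123183
183028/r + (-256 - 295)²/(-89424) = 183028/(-123183) + (-256 - 295)²/(-89424) = 183028*(-1/123183) + (-551)²*(-1/89424) = -183028/123183 + 303601*(-1/89424) = -183028/123183 - 303601/89424 = -5973953095/1223946288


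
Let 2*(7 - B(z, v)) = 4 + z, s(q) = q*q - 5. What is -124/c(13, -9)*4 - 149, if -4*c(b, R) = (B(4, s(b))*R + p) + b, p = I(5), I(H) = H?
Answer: -3325/9 ≈ -369.44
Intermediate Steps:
s(q) = -5 + q² (s(q) = q² - 5 = -5 + q²)
p = 5
B(z, v) = 5 - z/2 (B(z, v) = 7 - (4 + z)/2 = 7 + (-2 - z/2) = 5 - z/2)
c(b, R) = -5/4 - 3*R/4 - b/4 (c(b, R) = -(((5 - ½*4)*R + 5) + b)/4 = -(((5 - 2)*R + 5) + b)/4 = -((3*R + 5) + b)/4 = -((5 + 3*R) + b)/4 = -(5 + b + 3*R)/4 = -5/4 - 3*R/4 - b/4)
-124/c(13, -9)*4 - 149 = -124/(-5/4 - ¾*(-9) - ¼*13)*4 - 149 = -124/(-5/4 + 27/4 - 13/4)*4 - 149 = -124/9/4*4 - 149 = -124*4/9*4 - 149 = -496/9*4 - 149 = -1984/9 - 149 = -3325/9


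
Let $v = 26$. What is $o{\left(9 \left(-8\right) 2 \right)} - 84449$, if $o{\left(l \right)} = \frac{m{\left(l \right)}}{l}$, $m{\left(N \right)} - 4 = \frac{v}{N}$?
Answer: $- \frac{875567507}{10368} \approx -84449.0$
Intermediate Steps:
$m{\left(N \right)} = 4 + \frac{26}{N}$
$o{\left(l \right)} = \frac{4 + \frac{26}{l}}{l}$
$o{\left(9 \left(-8\right) 2 \right)} - 84449 = \frac{2 \left(13 + 2 \cdot 9 \left(-8\right) 2\right)}{20736} - 84449 = \frac{2 \left(13 + 2 \left(\left(-72\right) 2\right)\right)}{20736} - 84449 = \frac{2 \left(13 + 2 \left(-144\right)\right)}{20736} - 84449 = 2 \cdot \frac{1}{20736} \left(13 - 288\right) - 84449 = 2 \cdot \frac{1}{20736} \left(-275\right) - 84449 = - \frac{275}{10368} - 84449 = - \frac{875567507}{10368}$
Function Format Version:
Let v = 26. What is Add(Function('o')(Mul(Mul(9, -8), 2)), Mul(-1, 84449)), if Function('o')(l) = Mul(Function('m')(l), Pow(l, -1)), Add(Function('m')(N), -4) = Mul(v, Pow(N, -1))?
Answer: Rational(-875567507, 10368) ≈ -84449.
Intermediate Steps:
Function('m')(N) = Add(4, Mul(26, Pow(N, -1)))
Function('o')(l) = Mul(Pow(l, -1), Add(4, Mul(26, Pow(l, -1)))) (Function('o')(l) = Mul(Add(4, Mul(26, Pow(l, -1))), Pow(l, -1)) = Mul(Pow(l, -1), Add(4, Mul(26, Pow(l, -1)))))
Add(Function('o')(Mul(Mul(9, -8), 2)), Mul(-1, 84449)) = Add(Mul(2, Pow(Mul(Mul(9, -8), 2), -2), Add(13, Mul(2, Mul(Mul(9, -8), 2)))), Mul(-1, 84449)) = Add(Mul(2, Pow(Mul(-72, 2), -2), Add(13, Mul(2, Mul(-72, 2)))), -84449) = Add(Mul(2, Pow(-144, -2), Add(13, Mul(2, -144))), -84449) = Add(Mul(2, Rational(1, 20736), Add(13, -288)), -84449) = Add(Mul(2, Rational(1, 20736), -275), -84449) = Add(Rational(-275, 10368), -84449) = Rational(-875567507, 10368)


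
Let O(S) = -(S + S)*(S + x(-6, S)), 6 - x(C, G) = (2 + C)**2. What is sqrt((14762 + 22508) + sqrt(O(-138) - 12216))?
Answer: sqrt(37270 + 6*I*sqrt(1474)) ≈ 193.06 + 0.5966*I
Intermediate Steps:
x(C, G) = 6 - (2 + C)**2
O(S) = -2*S*(-10 + S) (O(S) = -(S + S)*(S + (6 - (2 - 6)**2)) = -2*S*(S + (6 - 1*(-4)**2)) = -2*S*(S + (6 - 1*16)) = -2*S*(S + (6 - 16)) = -2*S*(S - 10) = -2*S*(-10 + S))
sqrt((14762 + 22508) + sqrt(O(-138) - 12216)) = sqrt((14762 + 22508) + sqrt(2*(-138)*(10 - 1*(-138)) - 12216)) = sqrt(37270 + sqrt(2*(-138)*(10 + 138) - 12216)) = sqrt(37270 + sqrt(2*(-138)*148 - 12216)) = sqrt(37270 + sqrt(-40848 - 12216)) = sqrt(37270 + sqrt(-53064)) = sqrt(37270 + 6*I*sqrt(1474))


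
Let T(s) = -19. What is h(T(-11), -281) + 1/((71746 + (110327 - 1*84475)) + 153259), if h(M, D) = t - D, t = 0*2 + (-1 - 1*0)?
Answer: 70239961/250857 ≈ 280.00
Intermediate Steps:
t = -1 (t = 0 + (-1 + 0) = 0 - 1 = -1)
h(M, D) = -1 - D
h(T(-11), -281) + 1/((71746 + (110327 - 1*84475)) + 153259) = (-1 - 1*(-281)) + 1/((71746 + (110327 - 1*84475)) + 153259) = (-1 + 281) + 1/((71746 + (110327 - 84475)) + 153259) = 280 + 1/((71746 + 25852) + 153259) = 280 + 1/(97598 + 153259) = 280 + 1/250857 = 70239961/250857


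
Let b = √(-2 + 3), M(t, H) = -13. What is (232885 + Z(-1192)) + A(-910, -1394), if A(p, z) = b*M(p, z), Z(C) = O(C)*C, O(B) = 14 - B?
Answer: -1204680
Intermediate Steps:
b = 1 (b = √1 = 1)
Z(C) = C*(14 - C) (Z(C) = (14 - C)*C = C*(14 - C))
A(p, z) = -13 (A(p, z) = 1*(-13) = -13)
(232885 + Z(-1192)) + A(-910, -1394) = (232885 - 1192*(14 - 1*(-1192))) - 13 = (232885 - 1192*(14 + 1192)) - 13 = (232885 - 1192*1206) - 13 = (232885 - 1437552) - 13 = -1204667 - 13 = -1204680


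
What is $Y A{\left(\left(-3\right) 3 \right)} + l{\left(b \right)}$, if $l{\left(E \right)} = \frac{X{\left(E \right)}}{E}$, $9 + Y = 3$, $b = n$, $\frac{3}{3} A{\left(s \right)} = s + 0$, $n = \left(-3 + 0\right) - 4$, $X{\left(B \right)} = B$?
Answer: $55$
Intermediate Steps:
$n = -7$ ($n = -3 - 4 = -7$)
$A{\left(s \right)} = s$ ($A{\left(s \right)} = s + 0 = s$)
$b = -7$
$Y = -6$ ($Y = -9 + 3 = -6$)
$l{\left(E \right)} = 1$ ($l{\left(E \right)} = \frac{E}{E} = 1$)
$Y A{\left(\left(-3\right) 3 \right)} + l{\left(b \right)} = - 6 \left(\left(-3\right) 3\right) + 1 = \left(-6\right) \left(-9\right) + 1 = 54 + 1 = 55$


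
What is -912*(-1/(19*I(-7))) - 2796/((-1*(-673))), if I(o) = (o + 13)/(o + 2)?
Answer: -29716/673 ≈ -44.155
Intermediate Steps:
I(o) = (13 + o)/(2 + o)
-912*(-1/(19*I(-7))) - 2796/((-1*(-673))) = -912*(-(2 - 7)/(19*(13 - 7))) - 2796/((-1*(-673))) = -912/((-19*6/(-5))) - 2796/673 = -912/((-(-19)*6/5)) - 2796*1/673 = -912/((-19*(-6/5))) - 2796/673 = -912/114/5 - 2796/673 = -912*5/114 - 2796/673 = -40 - 2796/673 = -29716/673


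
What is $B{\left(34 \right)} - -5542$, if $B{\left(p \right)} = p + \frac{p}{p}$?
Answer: $5577$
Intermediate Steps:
$B{\left(p \right)} = 1 + p$ ($B{\left(p \right)} = p + 1 = 1 + p$)
$B{\left(34 \right)} - -5542 = \left(1 + 34\right) - -5542 = 35 + 5542 = 5577$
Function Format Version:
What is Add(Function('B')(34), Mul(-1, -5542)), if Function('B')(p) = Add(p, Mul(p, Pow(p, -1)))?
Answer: 5577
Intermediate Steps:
Function('B')(p) = Add(1, p) (Function('B')(p) = Add(p, 1) = Add(1, p))
Add(Function('B')(34), Mul(-1, -5542)) = Add(Add(1, 34), Mul(-1, -5542)) = Add(35, 5542) = 5577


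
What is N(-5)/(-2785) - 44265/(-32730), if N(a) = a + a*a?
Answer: 1634979/1215374 ≈ 1.3452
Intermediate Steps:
N(a) = a + a²
N(-5)/(-2785) - 44265/(-32730) = -5*(1 - 5)/(-2785) - 44265/(-32730) = -5*(-4)*(-1/2785) - 44265*(-1/32730) = 20*(-1/2785) + 2951/2182 = -4/557 + 2951/2182 = 1634979/1215374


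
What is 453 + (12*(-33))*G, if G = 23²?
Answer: -209031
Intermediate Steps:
G = 529
453 + (12*(-33))*G = 453 + (12*(-33))*529 = 453 - 396*529 = 453 - 209484 = -209031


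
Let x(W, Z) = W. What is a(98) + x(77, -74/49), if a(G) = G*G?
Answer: 9681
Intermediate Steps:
a(G) = G²
a(98) + x(77, -74/49) = 98² + 77 = 9604 + 77 = 9681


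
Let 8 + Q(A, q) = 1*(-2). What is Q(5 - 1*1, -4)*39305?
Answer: -393050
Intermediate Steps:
Q(A, q) = -10 (Q(A, q) = -8 + 1*(-2) = -8 - 2 = -10)
Q(5 - 1*1, -4)*39305 = -10*39305 = -393050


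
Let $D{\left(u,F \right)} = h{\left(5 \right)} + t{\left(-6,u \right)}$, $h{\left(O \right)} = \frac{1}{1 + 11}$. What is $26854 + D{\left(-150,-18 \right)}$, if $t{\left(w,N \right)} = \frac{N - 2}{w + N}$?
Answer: $\frac{1396463}{52} \approx 26855.0$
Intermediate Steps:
$t{\left(w,N \right)} = \frac{-2 + N}{N + w}$
$h{\left(O \right)} = \frac{1}{12}$
$D{\left(u,F \right)} = \frac{1}{12} + \frac{-2 + u}{-6 + u}$ ($D{\left(u,F \right)} = \frac{1}{12} + \frac{-2 + u}{u - 6} = \frac{1}{12} + \frac{-2 + u}{-6 + u}$)
$26854 + D{\left(-150,-18 \right)} = 26854 + \frac{-30 + 13 \left(-150\right)}{12 \left(-6 - 150\right)} = 26854 + \frac{-30 - 1950}{12 \left(-156\right)} = 26854 + \frac{1}{12} \left(- \frac{1}{156}\right) \left(-1980\right) = 26854 + \frac{55}{52} = \frac{1396463}{52}$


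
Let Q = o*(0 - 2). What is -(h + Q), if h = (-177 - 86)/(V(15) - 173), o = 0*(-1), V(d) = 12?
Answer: -263/161 ≈ -1.6335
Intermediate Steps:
o = 0
Q = 0 (Q = 0*(0 - 2) = 0*(-2) = 0)
h = 263/161 (h = (-177 - 86)/(12 - 173) = -263/(-161) = -263*(-1/161) = 263/161 ≈ 1.6335)
-(h + Q) = -(263/161 + 0) = -1*263/161 = -263/161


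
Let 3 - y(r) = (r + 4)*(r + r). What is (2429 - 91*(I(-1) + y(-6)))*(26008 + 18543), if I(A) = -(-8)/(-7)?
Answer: 197984644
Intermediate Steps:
I(A) = -8/7 (I(A) = -(-8)*(-1)/7 = -1*8/7 = -8/7)
y(r) = 3 - 2*r*(4 + r) (y(r) = 3 - (r + 4)*(r + r) = 3 - (4 + r)*2*r = 3 - 2*r*(4 + r))
(2429 - 91*(I(-1) + y(-6)))*(26008 + 18543) = (2429 - 91*(-8/7 + (3 - 8*(-6) - 2*(-6)**2)))*(26008 + 18543) = (2429 - 91*(-8/7 + (3 + 48 - 2*36)))*44551 = (2429 - 91*(-8/7 + (3 + 48 - 72)))*44551 = (2429 - 91*(-8/7 - 21))*44551 = (2429 - 91*(-155/7))*44551 = (2429 + 2015)*44551 = 4444*44551 = 197984644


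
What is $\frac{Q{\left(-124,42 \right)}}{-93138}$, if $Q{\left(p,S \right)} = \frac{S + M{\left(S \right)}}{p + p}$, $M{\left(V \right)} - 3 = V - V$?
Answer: $\frac{15}{7699408} \approx 1.9482 \cdot 10^{-6}$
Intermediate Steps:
$M{\left(V \right)} = 3$ ($M{\left(V \right)} = 3 + \left(V - V\right) = 3 + 0 = 3$)
$Q{\left(p,S \right)} = \frac{3 + S}{2 p}$ ($Q{\left(p,S \right)} = \frac{S + 3}{p + p} = \frac{3 + S}{2 p}$)
$\frac{Q{\left(-124,42 \right)}}{-93138} = \frac{\frac{1}{2} \frac{1}{-124} \left(3 + 42\right)}{-93138} = \frac{1}{2} \left(- \frac{1}{124}\right) 45 \left(- \frac{1}{93138}\right) = \left(- \frac{45}{248}\right) \left(- \frac{1}{93138}\right) = \frac{15}{7699408}$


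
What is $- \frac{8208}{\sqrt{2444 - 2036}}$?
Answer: $- \frac{684 \sqrt{102}}{17} \approx -406.36$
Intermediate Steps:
$- \frac{8208}{\sqrt{2444 - 2036}} = - \frac{8208}{\sqrt{408}} = - \frac{8208}{2 \sqrt{102}} = - 8208 \frac{\sqrt{102}}{204} = - \frac{684 \sqrt{102}}{17}$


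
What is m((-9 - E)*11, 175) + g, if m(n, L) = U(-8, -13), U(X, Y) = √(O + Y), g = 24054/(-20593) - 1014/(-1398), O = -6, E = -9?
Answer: -2124365/4798169 + I*√19 ≈ -0.44274 + 4.3589*I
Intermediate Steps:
g = -2124365/4798169 (g = 24054*(-1/20593) - 1014*(-1/1398) = -24054/20593 + 169/233 = -2124365/4798169 ≈ -0.44274)
U(X, Y) = √(-6 + Y)
m(n, L) = I*√19 (m(n, L) = √(-6 - 13) = √(-19) = I*√19)
m((-9 - E)*11, 175) + g = I*√19 - 2124365/4798169 = -2124365/4798169 + I*√19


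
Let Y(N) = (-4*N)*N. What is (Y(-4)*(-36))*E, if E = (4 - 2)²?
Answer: 9216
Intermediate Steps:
E = 4 (E = 2² = 4)
Y(N) = -4*N²
(Y(-4)*(-36))*E = (-4*(-4)²*(-36))*4 = (-4*16*(-36))*4 = -64*(-36)*4 = 2304*4 = 9216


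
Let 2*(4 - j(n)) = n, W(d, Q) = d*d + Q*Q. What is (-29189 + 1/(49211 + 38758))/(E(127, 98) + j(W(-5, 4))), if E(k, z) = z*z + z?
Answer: -466859480/154913409 ≈ -3.0137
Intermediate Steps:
W(d, Q) = Q² + d² (W(d, Q) = d² + Q² = Q² + d²)
j(n) = 4 - n/2
E(k, z) = z + z² (E(k, z) = z² + z = z + z²)
(-29189 + 1/(49211 + 38758))/(E(127, 98) + j(W(-5, 4))) = (-29189 + 1/(49211 + 38758))/(98*(1 + 98) + (4 - (4² + (-5)²)/2)) = (-29189 + 1/87969)/(98*99 + (4 - (16 + 25)/2)) = (-29189 + 1/87969)/(9702 + (4 - ½*41)) = -2567727140/(87969*(9702 + (4 - 41/2))) = -2567727140/(87969*(9702 - 33/2)) = -2567727140/(87969*19371/2) = -2567727140/87969*2/19371 = -466859480/154913409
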